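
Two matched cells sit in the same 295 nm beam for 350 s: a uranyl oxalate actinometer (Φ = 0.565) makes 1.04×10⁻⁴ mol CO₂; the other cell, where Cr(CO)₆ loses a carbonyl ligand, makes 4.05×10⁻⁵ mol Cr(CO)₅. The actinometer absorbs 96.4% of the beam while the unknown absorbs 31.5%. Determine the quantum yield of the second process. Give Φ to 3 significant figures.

Φ = 0.673

Photons absorbed by the actinometer: 1.04×10⁻⁴ / 0.565 = 1.841×10⁻⁴ mol.
Incident flux: 1.841×10⁻⁴ / 0.964 = 1.910×10⁻⁴ einstein.
Absorbed by unknown: 0.315 × 1.910×10⁻⁴ = 6.017×10⁻⁵ mol.
Φ(unknown) = 4.05×10⁻⁵ / 6.017×10⁻⁵ = 0.673.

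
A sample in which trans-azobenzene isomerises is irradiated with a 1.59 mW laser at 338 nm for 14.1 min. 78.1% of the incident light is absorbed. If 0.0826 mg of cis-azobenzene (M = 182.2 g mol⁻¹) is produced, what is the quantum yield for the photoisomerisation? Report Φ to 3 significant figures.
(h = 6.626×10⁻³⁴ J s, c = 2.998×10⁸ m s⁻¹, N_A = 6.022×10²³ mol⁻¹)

Φ = 0.153

Product: 0.0826 mg / 182.2 g mol⁻¹ = 4.533×10⁻⁷ mol.
Photon energy at 338 nm: hc/λ = (6.626×10⁻³⁴)(2.998×10⁸)/(338×10⁻⁹) = 5.877×10⁻¹⁹ J.
Energy delivered: (1.59 mW)(846 s) = 1.345 J.
Photons incident: 1.345 / 5.877×10⁻¹⁹ = 2.289×10¹⁸, i.e. 2.289×10¹⁸/6.022×10²³ = 3.801×10⁻⁶ mol.
Photons absorbed: 0.781 × 3.801×10⁻⁶ = 2.969×10⁻⁶ mol.
Φ = 4.533×10⁻⁷ mol / 2.969×10⁻⁶ mol photons = 0.153.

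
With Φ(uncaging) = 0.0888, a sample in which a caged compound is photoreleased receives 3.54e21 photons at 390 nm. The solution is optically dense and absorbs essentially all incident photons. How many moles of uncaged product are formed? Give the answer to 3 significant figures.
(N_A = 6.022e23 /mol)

5.22e-4 mol

Moles of photons: 3.54e21 / 6.022e23 = 0.005878 mol.
Product: Φ × n_abs = 0.0888 × 0.005878 = 5.220e-4 mol.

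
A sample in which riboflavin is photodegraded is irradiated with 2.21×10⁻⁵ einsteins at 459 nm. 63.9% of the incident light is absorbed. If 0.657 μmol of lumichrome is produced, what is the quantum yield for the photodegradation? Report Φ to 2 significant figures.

Product: 0.657 μmol = 6.57×10⁻⁷ mol.
Photons absorbed: 0.639 × 2.21×10⁻⁵ = 1.412×10⁻⁵ mol.
Φ = 6.57×10⁻⁷ mol / 1.412×10⁻⁵ mol photons = 0.047.

Φ = 0.047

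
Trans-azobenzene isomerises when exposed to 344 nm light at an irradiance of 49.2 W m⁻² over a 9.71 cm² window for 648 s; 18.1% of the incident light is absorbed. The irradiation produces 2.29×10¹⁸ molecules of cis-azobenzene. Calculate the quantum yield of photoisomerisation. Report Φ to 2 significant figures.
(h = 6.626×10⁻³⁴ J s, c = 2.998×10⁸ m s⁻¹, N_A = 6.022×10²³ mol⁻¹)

Φ = 0.24

Product: 2.29×10¹⁸ / 6.022×10²³ = 3.803×10⁻⁶ mol.
Photon energy at 344 nm: hc/λ = (6.626×10⁻³⁴)(2.998×10⁸)/(344×10⁻⁹) = 5.775×10⁻¹⁹ J.
Energy delivered: (49.2 W m⁻²)(9.71×10⁻⁴ m²)(648 s) = 30.96 J.
Photons incident: 30.96 / 5.775×10⁻¹⁹ = 5.361×10¹⁹, i.e. 5.361×10¹⁹/6.022×10²³ = 8.902×10⁻⁵ mol.
Photons absorbed: 0.181 × 8.902×10⁻⁵ = 1.611×10⁻⁵ mol.
Φ = 3.803×10⁻⁶ mol / 1.611×10⁻⁵ mol photons = 0.24.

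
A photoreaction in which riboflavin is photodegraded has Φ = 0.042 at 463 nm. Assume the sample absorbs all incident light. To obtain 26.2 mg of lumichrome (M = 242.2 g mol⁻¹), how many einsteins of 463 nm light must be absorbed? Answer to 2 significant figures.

Product: 26.2 mg / 242.2 g mol⁻¹ = 1.082×10⁻⁴ mol.
Photons that must be absorbed: 1.082×10⁻⁴ / 0.042 = 0.002576 mol.

0.0026 einstein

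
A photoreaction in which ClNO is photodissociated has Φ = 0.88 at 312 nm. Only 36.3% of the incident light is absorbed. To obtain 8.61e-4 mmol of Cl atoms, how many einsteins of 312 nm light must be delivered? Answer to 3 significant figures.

Product: 8.61e-4 mmol = 8.61e-7 mol.
Photons that must be absorbed: 8.61e-7 / 0.88 = 9.784e-7 mol.
Incident photons needed: 9.784e-7 / 0.363 = 2.695e-6 mol.

2.70e-6 einstein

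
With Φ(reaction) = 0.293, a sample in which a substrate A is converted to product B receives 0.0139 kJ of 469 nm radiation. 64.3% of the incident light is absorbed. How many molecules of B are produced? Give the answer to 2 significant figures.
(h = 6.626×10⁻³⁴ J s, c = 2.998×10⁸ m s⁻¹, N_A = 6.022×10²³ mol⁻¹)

Photon energy at 469 nm: hc/λ = (6.626×10⁻³⁴)(2.998×10⁸)/(469×10⁻⁹) = 4.236×10⁻¹⁹ J.
Incident energy: 0.0139 kJ = 13.9 J.
Photons incident: 13.9 / 4.236×10⁻¹⁹ = 3.281×10¹⁹, i.e. 3.281×10¹⁹/6.022×10²³ = 5.448×10⁻⁵ mol.
Photons absorbed: 0.643 × 5.448×10⁻⁵ = 3.503×10⁻⁵ mol.
Product: Φ × n_abs = 0.293 × 3.503×10⁻⁵ = 1.026×10⁻⁵ mol.
As a count: 1.026×10⁻⁵ × 6.022×10²³ = 6.2×10¹⁸.

6.2×10¹⁸ molecules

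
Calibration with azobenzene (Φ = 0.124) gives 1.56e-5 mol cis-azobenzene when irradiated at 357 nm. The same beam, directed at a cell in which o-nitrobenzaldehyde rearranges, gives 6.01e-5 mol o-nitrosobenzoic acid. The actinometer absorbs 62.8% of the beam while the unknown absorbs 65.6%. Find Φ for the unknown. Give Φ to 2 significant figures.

Φ = 0.46

Photons absorbed by the actinometer: 1.56e-5 / 0.124 = 1.258e-4 mol.
Incident flux: 1.258e-4 / 0.628 = 2.003e-4 einstein.
Absorbed by unknown: 0.656 × 2.003e-4 = 1.314e-4 mol.
Φ(unknown) = 6.01e-5 / 1.314e-4 = 0.46.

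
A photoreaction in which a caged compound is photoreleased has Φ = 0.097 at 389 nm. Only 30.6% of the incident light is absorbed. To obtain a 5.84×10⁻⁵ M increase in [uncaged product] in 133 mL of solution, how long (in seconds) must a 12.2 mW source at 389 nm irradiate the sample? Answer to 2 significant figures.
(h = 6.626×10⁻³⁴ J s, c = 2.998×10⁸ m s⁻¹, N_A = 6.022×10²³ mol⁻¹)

Product: (5.84×10⁻⁵ M)(0.133 L) = 7.767×10⁻⁶ mol.
Photons that must be absorbed: 7.767×10⁻⁶ / 0.097 = 8.007×10⁻⁵ mol.
Incident photons needed: 8.007×10⁻⁵ / 0.306 = 2.617×10⁻⁴ mol.
Photon energy: hc/λ = 5.107×10⁻¹⁹ J; per mole, 3.075×10⁵ J mol⁻¹.
Energy required: 2.617×10⁻⁴ × 3.075×10⁵ = 80.47 J.
Time: 80.47 J / 0.0122 W = 6600 s.

t ≈ 6600 s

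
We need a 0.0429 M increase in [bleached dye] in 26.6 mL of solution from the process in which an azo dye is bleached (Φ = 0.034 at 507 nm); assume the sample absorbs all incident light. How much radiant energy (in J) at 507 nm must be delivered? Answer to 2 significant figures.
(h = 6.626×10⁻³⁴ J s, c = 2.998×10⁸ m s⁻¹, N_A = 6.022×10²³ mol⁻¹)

7900 J

Product: (0.0429 M)(0.0266 L) = 0.001141 mol.
Photons that must be absorbed: 0.001141 / 0.034 = 0.03356 mol.
Photon energy: hc/λ = 3.918×10⁻¹⁹ J; per mole, 2.359×10⁵ J mol⁻¹.
Energy required: 0.03356 × 2.359×10⁵ = 7900 J.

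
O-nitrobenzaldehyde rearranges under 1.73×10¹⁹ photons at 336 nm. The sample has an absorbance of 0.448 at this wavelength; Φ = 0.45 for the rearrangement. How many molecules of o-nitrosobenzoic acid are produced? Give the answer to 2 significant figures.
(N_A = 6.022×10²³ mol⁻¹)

Moles of photons: 1.73×10¹⁹ / 6.022×10²³ = 2.873×10⁻⁵ mol.
Fraction absorbed: 1 − 10^(−0.448) = 0.6435.
Photons absorbed: 0.6435 × 2.873×10⁻⁵ = 1.849×10⁻⁵ mol.
Product: Φ × n_abs = 0.45 × 1.849×10⁻⁵ = 8.321×10⁻⁶ mol.
As a count: 8.321×10⁻⁶ × 6.022×10²³ = 5.0×10¹⁸.

5.0×10¹⁸ molecules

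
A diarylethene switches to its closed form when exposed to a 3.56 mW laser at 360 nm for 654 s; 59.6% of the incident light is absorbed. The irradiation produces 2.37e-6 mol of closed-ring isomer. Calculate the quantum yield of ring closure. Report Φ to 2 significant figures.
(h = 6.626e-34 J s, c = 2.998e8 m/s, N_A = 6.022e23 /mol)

Photon energy at 360 nm: hc/λ = (6.626e-34)(2.998e8)/(360e-9) = 5.518e-19 J.
Energy delivered: (3.56 mW)(654 s) = 2.328 J.
Photons incident: 2.328 / 5.518e-19 = 4.219e18, i.e. 4.219e18/6.022e23 = 7.006e-6 mol.
Photons absorbed: 0.596 × 7.006e-6 = 4.176e-6 mol.
Φ = 2.37e-6 mol / 4.176e-6 mol photons = 0.57.

Φ = 0.57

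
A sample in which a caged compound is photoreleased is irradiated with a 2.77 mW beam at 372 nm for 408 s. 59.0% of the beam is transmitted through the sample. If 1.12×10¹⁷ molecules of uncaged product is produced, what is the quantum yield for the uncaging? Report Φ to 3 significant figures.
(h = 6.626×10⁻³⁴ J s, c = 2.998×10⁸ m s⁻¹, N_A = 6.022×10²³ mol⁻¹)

Φ = 0.129

Product: 1.12×10¹⁷ / 6.022×10²³ = 1.860×10⁻⁷ mol.
Photon energy at 372 nm: hc/λ = (6.626×10⁻³⁴)(2.998×10⁸)/(372×10⁻⁹) = 5.340×10⁻¹⁹ J.
Energy delivered: (2.77 mW)(408 s) = 1.130 J.
Photons incident: 1.130 / 5.340×10⁻¹⁹ = 2.116×10¹⁸, i.e. 2.116×10¹⁸/6.022×10²³ = 3.514×10⁻⁶ mol.
Fraction absorbed: 1 − 59.0/100 = 0.4100.
Photons absorbed: 0.4100 × 3.514×10⁻⁶ = 1.441×10⁻⁶ mol.
Φ = 1.860×10⁻⁷ mol / 1.441×10⁻⁶ mol photons = 0.129.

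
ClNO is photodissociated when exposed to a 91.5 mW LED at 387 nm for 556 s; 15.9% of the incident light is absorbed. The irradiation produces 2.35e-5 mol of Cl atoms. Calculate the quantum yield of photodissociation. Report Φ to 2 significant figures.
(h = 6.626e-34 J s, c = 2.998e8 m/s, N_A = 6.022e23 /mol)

Φ = 0.90

Photon energy at 387 nm: hc/λ = (6.626e-34)(2.998e8)/(387e-9) = 5.133e-19 J.
Energy delivered: (91.5 mW)(556 s) = 50.87 J.
Photons incident: 50.87 / 5.133e-19 = 9.910e19, i.e. 9.910e19/6.022e23 = 1.646e-4 mol.
Photons absorbed: 0.159 × 1.646e-4 = 2.617e-5 mol.
Φ = 2.35e-5 mol / 2.617e-5 mol photons = 0.90.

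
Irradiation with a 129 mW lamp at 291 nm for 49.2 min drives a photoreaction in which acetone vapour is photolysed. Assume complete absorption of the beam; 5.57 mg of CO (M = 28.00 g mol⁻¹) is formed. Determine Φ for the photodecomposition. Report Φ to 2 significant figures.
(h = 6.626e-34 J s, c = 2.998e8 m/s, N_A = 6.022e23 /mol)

Product: 5.57 mg / 28.00 g mol⁻¹ = 1.989e-4 mol.
Photon energy at 291 nm: hc/λ = (6.626e-34)(2.998e8)/(291e-9) = 6.826e-19 J.
Energy delivered: (129 mW)(2952 s) = 380.8 J.
Photons incident: 380.8 / 6.826e-19 = 5.579e20, i.e. 5.579e20/6.022e23 = 9.264e-4 mol.
Φ = 1.989e-4 mol / 9.264e-4 mol photons = 0.21.

Φ = 0.21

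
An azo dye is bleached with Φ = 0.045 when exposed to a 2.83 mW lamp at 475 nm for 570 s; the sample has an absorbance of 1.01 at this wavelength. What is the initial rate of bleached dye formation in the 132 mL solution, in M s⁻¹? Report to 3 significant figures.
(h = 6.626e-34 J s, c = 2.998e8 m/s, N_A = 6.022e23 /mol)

3.46e-9 M s⁻¹

Photon energy at 475 nm: hc/λ = (6.626e-34)(2.998e8)/(475e-9) = 4.182e-19 J.
Energy delivered: (2.83 mW)(570 s) = 1.613 J.
Photons incident: 1.613 / 4.182e-19 = 3.857e18, i.e. 3.857e18/6.022e23 = 6.405e-6 mol.
Fraction absorbed: 1 − 10^(−1.01) = 0.9023.
Photons absorbed: 0.9023 × 6.405e-6 = 5.779e-6 mol.
Product formed: 0.045 × 5.779e-6 = 2.601e-7 mol.
Rate: 2.601e-7 mol / (570 s × 0.132 L) = 3.46e-9 M s⁻¹.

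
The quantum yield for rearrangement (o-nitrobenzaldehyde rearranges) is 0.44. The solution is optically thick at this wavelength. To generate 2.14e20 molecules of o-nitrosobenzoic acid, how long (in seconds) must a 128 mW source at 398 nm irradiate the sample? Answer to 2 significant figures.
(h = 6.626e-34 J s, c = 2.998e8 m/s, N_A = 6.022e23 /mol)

t ≈ 1900 s

Product: 2.14e20 / 6.022e23 = 3.554e-4 mol.
Photons that must be absorbed: 3.554e-4 / 0.44 = 8.077e-4 mol.
Photon energy: hc/λ = 4.991e-19 J; per mole, 3.006e5 J mol⁻¹.
Energy required: 8.077e-4 × 3.006e5 = 242.8 J.
Time: 242.8 J / 0.128 W = 1900 s.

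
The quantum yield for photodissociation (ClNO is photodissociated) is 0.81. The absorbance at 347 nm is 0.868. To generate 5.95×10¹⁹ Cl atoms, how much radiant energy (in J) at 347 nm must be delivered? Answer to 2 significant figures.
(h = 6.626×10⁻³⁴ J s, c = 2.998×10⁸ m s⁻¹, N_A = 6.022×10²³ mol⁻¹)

Product: 5.95×10¹⁹ / 6.022×10²³ = 9.880×10⁻⁵ mol.
Photons that must be absorbed: 9.880×10⁻⁵ / 0.81 = 1.220×10⁻⁴ mol.
Fraction absorbed: 1 − 10^(−0.868) = 0.8645.
Incident photons needed: 1.220×10⁻⁴ / 0.8645 = 1.411×10⁻⁴ mol.
Photon energy: hc/λ = 5.725×10⁻¹⁹ J; per mole, 3.448×10⁵ J mol⁻¹.
Energy required: 1.411×10⁻⁴ × 3.448×10⁵ = 49 J.

49 J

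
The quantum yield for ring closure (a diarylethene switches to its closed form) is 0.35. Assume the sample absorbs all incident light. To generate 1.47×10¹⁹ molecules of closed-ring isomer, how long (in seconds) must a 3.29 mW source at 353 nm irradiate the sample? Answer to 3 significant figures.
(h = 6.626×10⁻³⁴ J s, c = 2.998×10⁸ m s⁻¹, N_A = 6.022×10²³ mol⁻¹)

t ≈ 7180 s

Product: 1.47×10¹⁹ / 6.022×10²³ = 2.441×10⁻⁵ mol.
Photons that must be absorbed: 2.441×10⁻⁵ / 0.35 = 6.974×10⁻⁵ mol.
Photon energy: hc/λ = 5.627×10⁻¹⁹ J; per mole, 3.389×10⁵ J mol⁻¹.
Energy required: 6.974×10⁻⁵ × 3.389×10⁵ = 23.63 J.
Time: 23.63 J / 0.00329 W = 7180 s.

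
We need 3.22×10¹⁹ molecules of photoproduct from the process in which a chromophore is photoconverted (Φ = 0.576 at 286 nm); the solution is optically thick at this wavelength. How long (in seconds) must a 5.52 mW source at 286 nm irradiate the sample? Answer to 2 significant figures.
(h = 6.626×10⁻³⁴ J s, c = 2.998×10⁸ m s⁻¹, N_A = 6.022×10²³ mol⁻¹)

Product: 3.22×10¹⁹ / 6.022×10²³ = 5.347×10⁻⁵ mol.
Photons that must be absorbed: 5.347×10⁻⁵ / 0.576 = 9.283×10⁻⁵ mol.
Photon energy: hc/λ = 6.946×10⁻¹⁹ J; per mole, 4.183×10⁵ J mol⁻¹.
Energy required: 9.283×10⁻⁵ × 4.183×10⁵ = 38.83 J.
Time: 38.83 J / 0.00552 W = 7000 s.

t ≈ 7000 s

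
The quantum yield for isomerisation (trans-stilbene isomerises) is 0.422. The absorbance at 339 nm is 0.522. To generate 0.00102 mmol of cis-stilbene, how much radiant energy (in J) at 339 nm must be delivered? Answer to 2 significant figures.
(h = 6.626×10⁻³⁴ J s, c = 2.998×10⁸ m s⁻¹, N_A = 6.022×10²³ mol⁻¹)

Product: 0.00102 mmol = 1.02×10⁻⁶ mol.
Photons that must be absorbed: 1.02×10⁻⁶ / 0.422 = 2.417×10⁻⁶ mol.
Fraction absorbed: 1 − 10^(−0.522) = 0.6994.
Incident photons needed: 2.417×10⁻⁶ / 0.6994 = 3.456×10⁻⁶ mol.
Photon energy: hc/λ = 5.860×10⁻¹⁹ J; per mole, 3.529×10⁵ J mol⁻¹.
Energy required: 3.456×10⁻⁶ × 3.529×10⁵ = 1.2 J.

1.2 J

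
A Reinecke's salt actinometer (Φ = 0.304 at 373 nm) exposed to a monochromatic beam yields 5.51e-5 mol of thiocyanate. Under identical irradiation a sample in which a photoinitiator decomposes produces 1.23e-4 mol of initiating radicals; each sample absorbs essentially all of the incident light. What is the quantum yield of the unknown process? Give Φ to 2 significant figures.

Photons absorbed by the actinometer: 5.51e-5 / 0.304 = 1.813e-4 mol.
Φ(unknown) = 1.23e-4 / 1.813e-4 = 0.68.

Φ = 0.68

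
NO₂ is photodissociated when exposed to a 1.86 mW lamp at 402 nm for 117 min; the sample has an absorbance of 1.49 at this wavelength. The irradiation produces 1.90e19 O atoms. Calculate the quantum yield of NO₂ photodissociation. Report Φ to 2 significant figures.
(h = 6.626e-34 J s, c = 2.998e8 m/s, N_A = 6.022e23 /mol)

Product: 1.90e19 / 6.022e23 = 3.155e-5 mol.
Photon energy at 402 nm: hc/λ = (6.626e-34)(2.998e8)/(402e-9) = 4.941e-19 J.
Energy delivered: (1.86 mW)(7020 s) = 13.06 J.
Photons incident: 13.06 / 4.941e-19 = 2.643e19, i.e. 2.643e19/6.022e23 = 4.389e-5 mol.
Fraction absorbed: 1 − 10^(−1.49) = 0.9676.
Photons absorbed: 0.9676 × 4.389e-5 = 4.247e-5 mol.
Φ = 3.155e-5 mol / 4.247e-5 mol photons = 0.74.

Φ = 0.74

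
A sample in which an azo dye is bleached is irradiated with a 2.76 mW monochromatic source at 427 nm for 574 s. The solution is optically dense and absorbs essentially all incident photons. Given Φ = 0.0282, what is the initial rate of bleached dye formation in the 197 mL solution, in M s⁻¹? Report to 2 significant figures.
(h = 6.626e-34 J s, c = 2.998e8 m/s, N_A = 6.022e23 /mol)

1.4e-9 M s⁻¹

Photon energy at 427 nm: hc/λ = (6.626e-34)(2.998e8)/(427e-9) = 4.652e-19 J.
Energy delivered: (2.76 mW)(574 s) = 1.584 J.
Photons incident: 1.584 / 4.652e-19 = 3.405e18, i.e. 3.405e18/6.022e23 = 5.654e-6 mol.
Product formed: 0.0282 × 5.654e-6 = 1.594e-7 mol.
Rate: 1.594e-7 mol / (574 s × 0.197 L) = 1.4e-9 M s⁻¹.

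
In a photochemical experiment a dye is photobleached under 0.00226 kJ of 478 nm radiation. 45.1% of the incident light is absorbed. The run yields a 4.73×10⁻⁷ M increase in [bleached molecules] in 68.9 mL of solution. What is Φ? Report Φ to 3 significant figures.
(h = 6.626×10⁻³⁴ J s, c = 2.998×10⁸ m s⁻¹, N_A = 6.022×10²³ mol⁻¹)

Φ = 0.00800

Product: (4.73×10⁻⁷ M)(0.0689 L) = 3.259×10⁻⁸ mol.
Photon energy at 478 nm: hc/λ = (6.626×10⁻³⁴)(2.998×10⁸)/(478×10⁻⁹) = 4.156×10⁻¹⁹ J.
Incident energy: 0.00226 kJ = 2.26 J.
Photons incident: 2.26 / 4.156×10⁻¹⁹ = 5.438×10¹⁸, i.e. 5.438×10¹⁸/6.022×10²³ = 9.030×10⁻⁶ mol.
Photons absorbed: 0.451 × 9.030×10⁻⁶ = 4.073×10⁻⁶ mol.
Φ = 3.259×10⁻⁸ mol / 4.073×10⁻⁶ mol photons = 0.00800.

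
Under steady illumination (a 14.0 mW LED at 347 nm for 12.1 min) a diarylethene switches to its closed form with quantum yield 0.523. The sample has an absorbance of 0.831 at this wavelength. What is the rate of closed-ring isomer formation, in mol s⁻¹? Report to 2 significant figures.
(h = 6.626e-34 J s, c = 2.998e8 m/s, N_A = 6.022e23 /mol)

1.8e-8 mol s⁻¹

Photon energy at 347 nm: hc/λ = (6.626e-34)(2.998e8)/(347e-9) = 5.725e-19 J.
Energy delivered: (14.0 mW)(726 s) = 10.16 J.
Photons incident: 10.16 / 5.725e-19 = 1.775e19, i.e. 1.775e19/6.022e23 = 2.948e-5 mol.
Fraction absorbed: 1 − 10^(−0.831) = 0.8524.
Photons absorbed: 0.8524 × 2.948e-5 = 2.513e-5 mol.
Product formed: 0.523 × 2.513e-5 = 1.314e-5 mol.
Rate: 1.314e-5 / 726 s = 1.8e-8 mol s⁻¹.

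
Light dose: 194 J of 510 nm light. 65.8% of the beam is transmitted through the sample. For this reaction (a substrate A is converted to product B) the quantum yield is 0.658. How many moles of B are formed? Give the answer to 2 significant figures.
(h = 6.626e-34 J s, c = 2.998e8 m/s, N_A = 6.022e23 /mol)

Photon energy at 510 nm: hc/λ = (6.626e-34)(2.998e8)/(510e-9) = 3.895e-19 J.
Photons incident: 194 / 3.895e-19 = 4.981e20, i.e. 4.981e20/6.022e23 = 8.271e-4 mol.
Fraction absorbed: 1 − 65.8/100 = 0.3420.
Photons absorbed: 0.3420 × 8.271e-4 = 2.829e-4 mol.
Product: Φ × n_abs = 0.658 × 2.829e-4 = 1.861e-4 mol.

1.9e-4 mol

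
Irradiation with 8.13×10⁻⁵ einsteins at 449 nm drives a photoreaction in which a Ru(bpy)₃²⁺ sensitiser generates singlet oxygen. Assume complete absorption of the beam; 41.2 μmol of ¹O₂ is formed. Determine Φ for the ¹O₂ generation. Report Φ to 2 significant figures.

Product: 41.2 μmol = 4.12×10⁻⁵ mol.
Φ = 4.12×10⁻⁵ mol / 8.13×10⁻⁵ mol photons = 0.51.

Φ = 0.51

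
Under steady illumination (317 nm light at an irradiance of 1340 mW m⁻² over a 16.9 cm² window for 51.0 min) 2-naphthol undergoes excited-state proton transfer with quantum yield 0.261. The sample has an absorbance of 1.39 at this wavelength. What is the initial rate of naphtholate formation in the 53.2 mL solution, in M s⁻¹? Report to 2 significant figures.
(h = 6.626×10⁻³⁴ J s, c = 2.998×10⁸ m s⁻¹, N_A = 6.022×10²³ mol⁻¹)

Photon energy at 317 nm: hc/λ = (6.626×10⁻³⁴)(2.998×10⁸)/(317×10⁻⁹) = 6.266×10⁻¹⁹ J.
Energy delivered: (1340 mW m⁻²)(16.9×10⁻⁴ m²)(3060 s) = 6.930 J.
Photons incident: 6.930 / 6.266×10⁻¹⁹ = 1.106×10¹⁹, i.e. 1.106×10¹⁹/6.022×10²³ = 1.837×10⁻⁵ mol.
Fraction absorbed: 1 − 10^(−1.39) = 0.9593.
Photons absorbed: 0.9593 × 1.837×10⁻⁵ = 1.762×10⁻⁵ mol.
Product formed: 0.261 × 1.762×10⁻⁵ = 4.599×10⁻⁶ mol.
Rate: 4.599×10⁻⁶ mol / (3060 s × 0.0532 L) = 2.8×10⁻⁸ M s⁻¹.

2.8×10⁻⁸ M s⁻¹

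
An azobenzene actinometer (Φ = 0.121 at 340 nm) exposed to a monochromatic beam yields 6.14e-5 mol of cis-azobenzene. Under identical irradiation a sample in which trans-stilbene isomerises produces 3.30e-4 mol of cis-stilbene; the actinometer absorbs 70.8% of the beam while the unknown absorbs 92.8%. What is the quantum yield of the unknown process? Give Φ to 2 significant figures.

Photons absorbed by the actinometer: 6.14e-5 / 0.121 = 5.074e-4 mol.
Incident flux: 5.074e-4 / 0.708 = 7.167e-4 einstein.
Absorbed by unknown: 0.928 × 7.167e-4 = 6.651e-4 mol.
Φ(unknown) = 3.30e-4 / 6.651e-4 = 0.50.

Φ = 0.50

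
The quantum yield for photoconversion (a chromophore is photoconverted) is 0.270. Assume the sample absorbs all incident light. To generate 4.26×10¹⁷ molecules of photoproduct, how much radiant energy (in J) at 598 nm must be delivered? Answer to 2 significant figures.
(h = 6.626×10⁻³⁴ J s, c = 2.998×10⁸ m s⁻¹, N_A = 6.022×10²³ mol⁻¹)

0.52 J

Product: 4.26×10¹⁷ / 6.022×10²³ = 7.074×10⁻⁷ mol.
Photons that must be absorbed: 7.074×10⁻⁷ / 0.270 = 2.620×10⁻⁶ mol.
Photon energy: hc/λ = 3.322×10⁻¹⁹ J; per mole, 2.001×10⁵ J mol⁻¹.
Energy required: 2.620×10⁻⁶ × 2.001×10⁵ = 0.52 J.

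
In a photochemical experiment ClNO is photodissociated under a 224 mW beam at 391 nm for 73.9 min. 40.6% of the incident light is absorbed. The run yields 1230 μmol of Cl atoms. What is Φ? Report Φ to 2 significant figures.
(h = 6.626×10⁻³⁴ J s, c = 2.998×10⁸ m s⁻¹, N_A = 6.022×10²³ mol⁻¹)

Product: 1230 μmol = 0.00123 mol.
Photon energy at 391 nm: hc/λ = (6.626×10⁻³⁴)(2.998×10⁸)/(391×10⁻⁹) = 5.080×10⁻¹⁹ J.
Energy delivered: (224 mW)(4434 s) = 993.2 J.
Photons incident: 993.2 / 5.080×10⁻¹⁹ = 1.955×10²¹, i.e. 1.955×10²¹/6.022×10²³ = 0.003246 mol.
Photons absorbed: 0.406 × 0.003246 = 0.001318 mol.
Φ = 0.00123 mol / 0.001318 mol photons = 0.93.

Φ = 0.93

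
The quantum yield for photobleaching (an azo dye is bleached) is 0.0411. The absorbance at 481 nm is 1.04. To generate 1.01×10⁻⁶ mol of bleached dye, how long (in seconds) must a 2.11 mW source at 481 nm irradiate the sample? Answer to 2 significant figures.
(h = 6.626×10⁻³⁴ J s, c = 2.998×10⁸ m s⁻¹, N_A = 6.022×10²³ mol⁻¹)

t ≈ 3200 s

Photons that must be absorbed: 1.01×10⁻⁶ / 0.0411 = 2.457×10⁻⁵ mol.
Fraction absorbed: 1 − 10^(−1.04) = 0.9088.
Incident photons needed: 2.457×10⁻⁵ / 0.9088 = 2.704×10⁻⁵ mol.
Photon energy: hc/λ = 4.130×10⁻¹⁹ J; per mole, 2.487×10⁵ J mol⁻¹.
Energy required: 2.704×10⁻⁵ × 2.487×10⁵ = 6.725 J.
Time: 6.725 J / 0.00211 W = 3200 s.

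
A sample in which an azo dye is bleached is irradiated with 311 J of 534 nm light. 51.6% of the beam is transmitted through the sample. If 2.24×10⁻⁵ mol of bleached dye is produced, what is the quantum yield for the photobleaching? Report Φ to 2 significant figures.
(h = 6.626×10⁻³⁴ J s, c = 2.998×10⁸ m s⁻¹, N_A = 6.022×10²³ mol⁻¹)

Φ = 0.033

Photon energy at 534 nm: hc/λ = (6.626×10⁻³⁴)(2.998×10⁸)/(534×10⁻⁹) = 3.720×10⁻¹⁹ J.
Photons incident: 311 / 3.720×10⁻¹⁹ = 8.360×10²⁰, i.e. 8.360×10²⁰/6.022×10²³ = 0.001388 mol.
Fraction absorbed: 1 − 51.6/100 = 0.4840.
Photons absorbed: 0.4840 × 0.001388 = 6.718×10⁻⁴ mol.
Φ = 2.24×10⁻⁵ mol / 6.718×10⁻⁴ mol photons = 0.033.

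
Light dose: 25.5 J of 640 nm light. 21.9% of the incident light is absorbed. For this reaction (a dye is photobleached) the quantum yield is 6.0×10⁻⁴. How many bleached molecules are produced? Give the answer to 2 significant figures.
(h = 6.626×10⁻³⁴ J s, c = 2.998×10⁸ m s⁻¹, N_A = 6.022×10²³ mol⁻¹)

Photon energy at 640 nm: hc/λ = (6.626×10⁻³⁴)(2.998×10⁸)/(640×10⁻⁹) = 3.104×10⁻¹⁹ J.
Photons incident: 25.5 / 3.104×10⁻¹⁹ = 8.215×10¹⁹, i.e. 8.215×10¹⁹/6.022×10²³ = 1.364×10⁻⁴ mol.
Photons absorbed: 0.219 × 1.364×10⁻⁴ = 2.987×10⁻⁵ mol.
Product: Φ × n_abs = 6.0×10⁻⁴ × 2.987×10⁻⁵ = 1.792×10⁻⁸ mol.
As a count: 1.792×10⁻⁸ × 6.022×10²³ = 1.1×10¹⁶.

1.1×10¹⁶ bleached molecules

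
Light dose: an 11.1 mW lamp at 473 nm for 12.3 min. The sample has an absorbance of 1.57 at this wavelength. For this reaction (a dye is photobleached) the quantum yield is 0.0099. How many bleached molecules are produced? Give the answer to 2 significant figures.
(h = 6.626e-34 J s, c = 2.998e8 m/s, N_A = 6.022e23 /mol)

1.9e17 bleached molecules

Photon energy at 473 nm: hc/λ = (6.626e-34)(2.998e8)/(473e-9) = 4.200e-19 J.
Energy delivered: (11.1 mW)(738 s) = 8.192 J.
Photons incident: 8.192 / 4.200e-19 = 1.950e19, i.e. 1.950e19/6.022e23 = 3.238e-5 mol.
Fraction absorbed: 1 − 10^(−1.57) = 0.9731.
Photons absorbed: 0.9731 × 3.238e-5 = 3.151e-5 mol.
Product: Φ × n_abs = 0.0099 × 3.151e-5 = 3.119e-7 mol.
As a count: 3.119e-7 × 6.022e23 = 1.9e17.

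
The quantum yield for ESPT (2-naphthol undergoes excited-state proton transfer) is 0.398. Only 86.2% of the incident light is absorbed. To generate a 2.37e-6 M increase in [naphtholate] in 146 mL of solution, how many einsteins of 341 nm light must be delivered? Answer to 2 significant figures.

Product: (2.37e-6 M)(0.146 L) = 3.460e-7 mol.
Photons that must be absorbed: 3.460e-7 / 0.398 = 8.693e-7 mol.
Incident photons needed: 8.693e-7 / 0.862 = 1.008e-6 mol.

1.0e-6 einstein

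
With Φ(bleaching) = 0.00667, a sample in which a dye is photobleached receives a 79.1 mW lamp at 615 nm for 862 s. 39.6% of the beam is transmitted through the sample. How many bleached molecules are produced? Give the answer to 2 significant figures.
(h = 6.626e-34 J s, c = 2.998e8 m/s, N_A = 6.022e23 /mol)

Photon energy at 615 nm: hc/λ = (6.626e-34)(2.998e8)/(615e-9) = 3.230e-19 J.
Energy delivered: (79.1 mW)(862 s) = 68.18 J.
Photons incident: 68.18 / 3.230e-19 = 2.111e20, i.e. 2.111e20/6.022e23 = 3.505e-4 mol.
Fraction absorbed: 1 − 39.6/100 = 0.6040.
Photons absorbed: 0.6040 × 3.505e-4 = 2.117e-4 mol.
Product: Φ × n_abs = 0.00667 × 2.117e-4 = 1.412e-6 mol.
As a count: 1.412e-6 × 6.022e23 = 8.5e17.

8.5e17 bleached molecules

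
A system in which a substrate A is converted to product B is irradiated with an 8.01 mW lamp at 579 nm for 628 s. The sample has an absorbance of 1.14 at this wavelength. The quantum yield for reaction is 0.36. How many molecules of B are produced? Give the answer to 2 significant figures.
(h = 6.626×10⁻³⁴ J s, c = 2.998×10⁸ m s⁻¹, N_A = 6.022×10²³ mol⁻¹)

4.9×10¹⁸ molecules

Photon energy at 579 nm: hc/λ = (6.626×10⁻³⁴)(2.998×10⁸)/(579×10⁻⁹) = 3.431×10⁻¹⁹ J.
Energy delivered: (8.01 mW)(628 s) = 5.030 J.
Photons incident: 5.030 / 3.431×10⁻¹⁹ = 1.466×10¹⁹, i.e. 1.466×10¹⁹/6.022×10²³ = 2.434×10⁻⁵ mol.
Fraction absorbed: 1 − 10^(−1.14) = 0.9276.
Photons absorbed: 0.9276 × 2.434×10⁻⁵ = 2.258×10⁻⁵ mol.
Product: Φ × n_abs = 0.36 × 2.258×10⁻⁵ = 8.129×10⁻⁶ mol.
As a count: 8.129×10⁻⁶ × 6.022×10²³ = 4.9×10¹⁸.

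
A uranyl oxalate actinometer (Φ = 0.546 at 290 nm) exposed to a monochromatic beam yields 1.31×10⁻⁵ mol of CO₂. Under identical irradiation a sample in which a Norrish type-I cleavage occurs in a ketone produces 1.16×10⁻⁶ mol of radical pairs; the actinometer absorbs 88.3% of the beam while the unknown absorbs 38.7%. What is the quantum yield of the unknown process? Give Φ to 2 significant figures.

Photons absorbed by the actinometer: 1.31×10⁻⁵ / 0.546 = 2.399×10⁻⁵ mol.
Incident flux: 2.399×10⁻⁵ / 0.883 = 2.717×10⁻⁵ einstein.
Absorbed by unknown: 0.387 × 2.717×10⁻⁵ = 1.051×10⁻⁵ mol.
Φ(unknown) = 1.16×10⁻⁶ / 1.051×10⁻⁵ = 0.11.

Φ = 0.11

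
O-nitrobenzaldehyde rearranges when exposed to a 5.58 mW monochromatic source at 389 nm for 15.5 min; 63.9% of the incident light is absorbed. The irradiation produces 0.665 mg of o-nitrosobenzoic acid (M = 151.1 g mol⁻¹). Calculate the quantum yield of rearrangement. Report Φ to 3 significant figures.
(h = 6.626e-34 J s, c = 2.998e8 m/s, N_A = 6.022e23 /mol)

Product: 0.665 mg / 151.1 g mol⁻¹ = 4.401e-6 mol.
Photon energy at 389 nm: hc/λ = (6.626e-34)(2.998e8)/(389e-9) = 5.107e-19 J.
Energy delivered: (5.58 mW)(930 s) = 5.189 J.
Photons incident: 5.189 / 5.107e-19 = 1.016e19, i.e. 1.016e19/6.022e23 = 1.687e-5 mol.
Photons absorbed: 0.639 × 1.687e-5 = 1.078e-5 mol.
Φ = 4.401e-6 mol / 1.078e-5 mol photons = 0.408.

Φ = 0.408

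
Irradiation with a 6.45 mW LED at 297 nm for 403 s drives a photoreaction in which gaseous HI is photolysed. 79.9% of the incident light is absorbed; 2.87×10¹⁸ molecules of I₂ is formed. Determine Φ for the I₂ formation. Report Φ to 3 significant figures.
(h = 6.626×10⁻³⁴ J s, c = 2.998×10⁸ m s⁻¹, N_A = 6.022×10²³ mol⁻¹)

Product: 2.87×10¹⁸ / 6.022×10²³ = 4.766×10⁻⁶ mol.
Photon energy at 297 nm: hc/λ = (6.626×10⁻³⁴)(2.998×10⁸)/(297×10⁻⁹) = 6.688×10⁻¹⁹ J.
Energy delivered: (6.45 mW)(403 s) = 2.599 J.
Photons incident: 2.599 / 6.688×10⁻¹⁹ = 3.886×10¹⁸, i.e. 3.886×10¹⁸/6.022×10²³ = 6.453×10⁻⁶ mol.
Photons absorbed: 0.799 × 6.453×10⁻⁶ = 5.156×10⁻⁶ mol.
Φ = 4.766×10⁻⁶ mol / 5.156×10⁻⁶ mol photons = 0.924.

Φ = 0.924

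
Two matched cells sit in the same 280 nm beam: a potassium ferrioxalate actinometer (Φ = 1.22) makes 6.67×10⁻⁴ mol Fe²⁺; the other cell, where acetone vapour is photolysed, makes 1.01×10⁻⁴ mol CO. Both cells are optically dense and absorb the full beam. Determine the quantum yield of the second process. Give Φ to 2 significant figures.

Photons absorbed by the actinometer: 6.67×10⁻⁴ / 1.22 = 5.467×10⁻⁴ mol.
Φ(unknown) = 1.01×10⁻⁴ / 5.467×10⁻⁴ = 0.18.

Φ = 0.18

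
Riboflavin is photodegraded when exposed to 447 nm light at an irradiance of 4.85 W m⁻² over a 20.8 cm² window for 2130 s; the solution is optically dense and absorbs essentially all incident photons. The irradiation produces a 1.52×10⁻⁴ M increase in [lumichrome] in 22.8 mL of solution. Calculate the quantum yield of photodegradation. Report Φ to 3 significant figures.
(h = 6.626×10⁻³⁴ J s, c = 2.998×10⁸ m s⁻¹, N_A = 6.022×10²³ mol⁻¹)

Product: (1.52×10⁻⁴ M)(0.0228 L) = 3.466×10⁻⁶ mol.
Photon energy at 447 nm: hc/λ = (6.626×10⁻³⁴)(2.998×10⁸)/(447×10⁻⁹) = 4.444×10⁻¹⁹ J.
Energy delivered: (4.85 W m⁻²)(20.8×10⁻⁴ m²)(2130 s) = 21.49 J.
Photons incident: 21.49 / 4.444×10⁻¹⁹ = 4.836×10¹⁹, i.e. 4.836×10¹⁹/6.022×10²³ = 8.031×10⁻⁵ mol.
Φ = 3.466×10⁻⁶ mol / 8.031×10⁻⁵ mol photons = 0.0432.

Φ = 0.0432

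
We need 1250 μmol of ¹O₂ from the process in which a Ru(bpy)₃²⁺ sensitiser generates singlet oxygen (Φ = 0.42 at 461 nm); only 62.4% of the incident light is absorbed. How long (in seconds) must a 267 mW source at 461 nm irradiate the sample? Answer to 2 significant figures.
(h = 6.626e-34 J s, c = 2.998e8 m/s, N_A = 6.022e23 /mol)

t ≈ 4600 s

Product: 1250 μmol = 0.00125 mol.
Photons that must be absorbed: 0.00125 / 0.42 = 0.002976 mol.
Incident photons needed: 0.002976 / 0.624 = 0.004769 mol.
Photon energy: hc/λ = 4.309e-19 J; per mole, 2.595e5 J mol⁻¹.
Energy required: 0.004769 × 2.595e5 = 1238 J.
Time: 1238 J / 0.267 W = 4600 s.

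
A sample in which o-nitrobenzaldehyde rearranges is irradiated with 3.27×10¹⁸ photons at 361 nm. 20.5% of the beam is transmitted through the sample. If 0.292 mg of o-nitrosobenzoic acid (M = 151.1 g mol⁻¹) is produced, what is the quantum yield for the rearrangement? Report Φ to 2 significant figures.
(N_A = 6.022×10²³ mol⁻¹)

Φ = 0.45

Product: 0.292 mg / 151.1 g mol⁻¹ = 1.932×10⁻⁶ mol.
Moles of photons: 3.27×10¹⁸ / 6.022×10²³ = 5.430×10⁻⁶ mol.
Fraction absorbed: 1 − 20.5/100 = 0.7950.
Photons absorbed: 0.7950 × 5.430×10⁻⁶ = 4.317×10⁻⁶ mol.
Φ = 1.932×10⁻⁶ mol / 4.317×10⁻⁶ mol photons = 0.45.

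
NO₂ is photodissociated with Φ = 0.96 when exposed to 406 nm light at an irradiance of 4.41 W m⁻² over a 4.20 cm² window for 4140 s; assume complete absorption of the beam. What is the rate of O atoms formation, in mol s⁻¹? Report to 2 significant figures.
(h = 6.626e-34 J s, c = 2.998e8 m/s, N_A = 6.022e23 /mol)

6.0e-9 mol s⁻¹

Photon energy at 406 nm: hc/λ = (6.626e-34)(2.998e8)/(406e-9) = 4.893e-19 J.
Energy delivered: (4.41 W m⁻²)(4.20e-4 m²)(4140 s) = 7.668 J.
Photons incident: 7.668 / 4.893e-19 = 1.567e19, i.e. 1.567e19/6.022e23 = 2.602e-5 mol.
Product formed: 0.96 × 2.602e-5 = 2.498e-5 mol.
Rate: 2.498e-5 / 4140 s = 6.0e-9 mol s⁻¹.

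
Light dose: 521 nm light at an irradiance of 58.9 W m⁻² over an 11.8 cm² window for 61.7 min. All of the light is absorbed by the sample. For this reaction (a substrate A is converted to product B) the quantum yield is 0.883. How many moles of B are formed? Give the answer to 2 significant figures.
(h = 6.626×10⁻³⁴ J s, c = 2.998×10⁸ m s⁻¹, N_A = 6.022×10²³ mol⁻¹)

9.9×10⁻⁴ mol

Photon energy at 521 nm: hc/λ = (6.626×10⁻³⁴)(2.998×10⁸)/(521×10⁻⁹) = 3.813×10⁻¹⁹ J.
Energy delivered: (58.9 W m⁻²)(11.8×10⁻⁴ m²)(3702 s) = 257.3 J.
Photons incident: 257.3 / 3.813×10⁻¹⁹ = 6.748×10²⁰, i.e. 6.748×10²⁰/6.022×10²³ = 0.001121 mol.
Product: Φ × n_abs = 0.883 × 0.001121 = 9.898×10⁻⁴ mol.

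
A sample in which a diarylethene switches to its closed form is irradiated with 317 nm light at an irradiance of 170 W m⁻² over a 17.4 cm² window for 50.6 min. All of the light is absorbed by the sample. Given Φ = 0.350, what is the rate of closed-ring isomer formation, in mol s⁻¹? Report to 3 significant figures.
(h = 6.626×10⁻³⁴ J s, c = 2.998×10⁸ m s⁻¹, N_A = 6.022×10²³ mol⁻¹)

2.74×10⁻⁷ mol s⁻¹

Photon energy at 317 nm: hc/λ = (6.626×10⁻³⁴)(2.998×10⁸)/(317×10⁻⁹) = 6.266×10⁻¹⁹ J.
Energy delivered: (170 W m⁻²)(17.4×10⁻⁴ m²)(3036 s) = 898.0 J.
Photons incident: 898.0 / 6.266×10⁻¹⁹ = 1.433×10²¹, i.e. 1.433×10²¹/6.022×10²³ = 0.002380 mol.
Product formed: 0.350 × 0.002380 = 8.330×10⁻⁴ mol.
Rate: 8.330×10⁻⁴ / 3036 s = 2.74×10⁻⁷ mol s⁻¹.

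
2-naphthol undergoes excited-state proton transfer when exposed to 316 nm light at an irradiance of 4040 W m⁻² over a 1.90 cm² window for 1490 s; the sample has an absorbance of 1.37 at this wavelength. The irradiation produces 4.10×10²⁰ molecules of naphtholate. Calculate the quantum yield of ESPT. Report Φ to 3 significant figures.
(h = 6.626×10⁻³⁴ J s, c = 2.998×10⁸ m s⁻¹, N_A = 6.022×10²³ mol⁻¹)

Φ = 0.235

Product: 4.10×10²⁰ / 6.022×10²³ = 6.808×10⁻⁴ mol.
Photon energy at 316 nm: hc/λ = (6.626×10⁻³⁴)(2.998×10⁸)/(316×10⁻⁹) = 6.286×10⁻¹⁹ J.
Energy delivered: (4040 W m⁻²)(1.90×10⁻⁴ m²)(1490 s) = 1144 J.
Photons incident: 1144 / 6.286×10⁻¹⁹ = 1.820×10²¹, i.e. 1.820×10²¹/6.022×10²³ = 0.003022 mol.
Fraction absorbed: 1 − 10^(−1.37) = 0.9573.
Photons absorbed: 0.9573 × 0.003022 = 0.002893 mol.
Φ = 6.808×10⁻⁴ mol / 0.002893 mol photons = 0.235.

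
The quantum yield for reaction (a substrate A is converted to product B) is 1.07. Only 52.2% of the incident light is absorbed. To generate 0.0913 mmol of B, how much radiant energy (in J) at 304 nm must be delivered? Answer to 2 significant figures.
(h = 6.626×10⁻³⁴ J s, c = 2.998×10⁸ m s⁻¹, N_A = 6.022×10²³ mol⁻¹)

64 J

Product: 0.0913 mmol = 9.13×10⁻⁵ mol.
Photons that must be absorbed: 9.13×10⁻⁵ / 1.07 = 8.533×10⁻⁵ mol.
Incident photons needed: 8.533×10⁻⁵ / 0.522 = 1.635×10⁻⁴ mol.
Photon energy: hc/λ = 6.534×10⁻¹⁹ J; per mole, 3.935×10⁵ J mol⁻¹.
Energy required: 1.635×10⁻⁴ × 3.935×10⁵ = 64 J.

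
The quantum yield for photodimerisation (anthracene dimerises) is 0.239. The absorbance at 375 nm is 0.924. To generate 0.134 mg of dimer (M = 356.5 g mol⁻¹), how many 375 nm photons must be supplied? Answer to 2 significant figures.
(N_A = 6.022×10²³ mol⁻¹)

Product: 0.134 mg / 356.5 g mol⁻¹ = 3.759×10⁻⁷ mol.
Photons that must be absorbed: 3.759×10⁻⁷ / 0.239 = 1.573×10⁻⁶ mol.
Fraction absorbed: 1 − 10^(−0.924) = 0.8809.
Incident photons needed: 1.573×10⁻⁶ / 0.8809 = 1.786×10⁻⁶ mol.
Photon count: 1.786×10⁻⁶ × 6.022×10²³ = 1.1×10¹⁸.

1.1×10¹⁸ photons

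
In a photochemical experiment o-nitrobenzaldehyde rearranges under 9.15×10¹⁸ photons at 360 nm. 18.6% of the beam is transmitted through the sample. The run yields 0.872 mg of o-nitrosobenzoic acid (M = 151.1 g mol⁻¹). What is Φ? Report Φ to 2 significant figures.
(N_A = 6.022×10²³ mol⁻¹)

Product: 0.872 mg / 151.1 g mol⁻¹ = 5.771×10⁻⁶ mol.
Moles of photons: 9.15×10¹⁸ / 6.022×10²³ = 1.519×10⁻⁵ mol.
Fraction absorbed: 1 − 18.6/100 = 0.8140.
Photons absorbed: 0.8140 × 1.519×10⁻⁵ = 1.236×10⁻⁵ mol.
Φ = 5.771×10⁻⁶ mol / 1.236×10⁻⁵ mol photons = 0.47.

Φ = 0.47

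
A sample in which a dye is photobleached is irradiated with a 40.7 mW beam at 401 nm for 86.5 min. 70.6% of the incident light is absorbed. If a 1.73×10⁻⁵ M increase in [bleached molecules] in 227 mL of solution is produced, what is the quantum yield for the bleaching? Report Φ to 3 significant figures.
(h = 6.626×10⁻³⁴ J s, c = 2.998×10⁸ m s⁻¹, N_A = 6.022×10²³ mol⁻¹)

Product: (1.73×10⁻⁵ M)(0.227 L) = 3.927×10⁻⁶ mol.
Photon energy at 401 nm: hc/λ = (6.626×10⁻³⁴)(2.998×10⁸)/(401×10⁻⁹) = 4.954×10⁻¹⁹ J.
Energy delivered: (40.7 mW)(5190 s) = 211.2 J.
Photons incident: 211.2 / 4.954×10⁻¹⁹ = 4.263×10²⁰, i.e. 4.263×10²⁰/6.022×10²³ = 7.079×10⁻⁴ mol.
Photons absorbed: 0.706 × 7.079×10⁻⁴ = 4.998×10⁻⁴ mol.
Φ = 3.927×10⁻⁶ mol / 4.998×10⁻⁴ mol photons = 0.00786.

Φ = 0.00786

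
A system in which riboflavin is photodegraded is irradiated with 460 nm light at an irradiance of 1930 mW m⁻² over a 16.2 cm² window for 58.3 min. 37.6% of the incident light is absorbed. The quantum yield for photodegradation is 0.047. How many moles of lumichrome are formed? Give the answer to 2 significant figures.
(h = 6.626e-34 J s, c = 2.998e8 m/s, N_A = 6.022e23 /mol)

7.4e-7 mol

Photon energy at 460 nm: hc/λ = (6.626e-34)(2.998e8)/(460e-9) = 4.318e-19 J.
Energy delivered: (1930 mW m⁻²)(16.2e-4 m²)(3498 s) = 10.94 J.
Photons incident: 10.94 / 4.318e-19 = 2.534e19, i.e. 2.534e19/6.022e23 = 4.208e-5 mol.
Photons absorbed: 0.376 × 4.208e-5 = 1.582e-5 mol.
Product: Φ × n_abs = 0.047 × 1.582e-5 = 7.435e-7 mol.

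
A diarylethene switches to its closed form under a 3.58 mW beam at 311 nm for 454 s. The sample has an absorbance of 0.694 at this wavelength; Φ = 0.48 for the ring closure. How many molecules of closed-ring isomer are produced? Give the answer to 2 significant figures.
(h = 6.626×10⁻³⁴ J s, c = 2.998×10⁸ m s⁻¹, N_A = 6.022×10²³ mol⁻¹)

9.7×10¹⁷ molecules

Photon energy at 311 nm: hc/λ = (6.626×10⁻³⁴)(2.998×10⁸)/(311×10⁻⁹) = 6.387×10⁻¹⁹ J.
Energy delivered: (3.58 mW)(454 s) = 1.625 J.
Photons incident: 1.625 / 6.387×10⁻¹⁹ = 2.544×10¹⁸, i.e. 2.544×10¹⁸/6.022×10²³ = 4.225×10⁻⁶ mol.
Fraction absorbed: 1 − 10^(−0.694) = 0.7977.
Photons absorbed: 0.7977 × 4.225×10⁻⁶ = 3.370×10⁻⁶ mol.
Product: Φ × n_abs = 0.48 × 3.370×10⁻⁶ = 1.618×10⁻⁶ mol.
As a count: 1.618×10⁻⁶ × 6.022×10²³ = 9.7×10¹⁷.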